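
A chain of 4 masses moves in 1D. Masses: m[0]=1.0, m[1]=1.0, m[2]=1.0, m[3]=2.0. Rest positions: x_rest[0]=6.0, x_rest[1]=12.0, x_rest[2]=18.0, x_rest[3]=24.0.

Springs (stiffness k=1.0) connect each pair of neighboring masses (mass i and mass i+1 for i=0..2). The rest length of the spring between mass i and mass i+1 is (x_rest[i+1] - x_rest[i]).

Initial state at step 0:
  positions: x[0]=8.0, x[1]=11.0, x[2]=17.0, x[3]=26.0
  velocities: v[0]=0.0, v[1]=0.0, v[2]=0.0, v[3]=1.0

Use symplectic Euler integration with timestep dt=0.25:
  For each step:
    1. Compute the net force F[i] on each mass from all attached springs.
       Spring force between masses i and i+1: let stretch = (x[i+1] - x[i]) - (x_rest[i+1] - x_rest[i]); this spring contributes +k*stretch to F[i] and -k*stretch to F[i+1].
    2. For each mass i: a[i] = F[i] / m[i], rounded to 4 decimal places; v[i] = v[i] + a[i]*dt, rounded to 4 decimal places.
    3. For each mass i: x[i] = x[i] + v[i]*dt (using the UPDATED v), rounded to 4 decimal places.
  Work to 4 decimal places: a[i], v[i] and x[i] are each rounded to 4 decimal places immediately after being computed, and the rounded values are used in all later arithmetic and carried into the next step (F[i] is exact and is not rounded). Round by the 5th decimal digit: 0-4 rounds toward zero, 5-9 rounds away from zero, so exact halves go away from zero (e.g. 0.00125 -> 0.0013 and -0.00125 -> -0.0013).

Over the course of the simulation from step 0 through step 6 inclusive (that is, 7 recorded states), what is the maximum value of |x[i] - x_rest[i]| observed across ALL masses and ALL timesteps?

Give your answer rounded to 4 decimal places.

Answer: 2.2385

Derivation:
Step 0: x=[8.0000 11.0000 17.0000 26.0000] v=[0.0000 0.0000 0.0000 1.0000]
Step 1: x=[7.8125 11.1875 17.1875 26.1563] v=[-0.7500 0.7500 0.7500 0.6250]
Step 2: x=[7.4609 11.5391 17.5606 26.2198] v=[-1.4063 1.4063 1.4922 0.2539]
Step 3: x=[6.9892 12.0121 18.0985 26.2002] v=[-1.8868 1.8921 2.1516 -0.0785]
Step 4: x=[6.4564 12.5516 18.7624 26.1149] v=[-2.1311 2.1580 2.6554 -0.3412]
Step 5: x=[5.9296 13.0983 19.4976 25.9873] v=[-2.1073 2.1869 2.9408 -0.5103]
Step 6: x=[5.4758 13.5970 20.2385 25.8444] v=[-1.8151 1.9946 2.9634 -0.5715]
Max displacement = 2.2385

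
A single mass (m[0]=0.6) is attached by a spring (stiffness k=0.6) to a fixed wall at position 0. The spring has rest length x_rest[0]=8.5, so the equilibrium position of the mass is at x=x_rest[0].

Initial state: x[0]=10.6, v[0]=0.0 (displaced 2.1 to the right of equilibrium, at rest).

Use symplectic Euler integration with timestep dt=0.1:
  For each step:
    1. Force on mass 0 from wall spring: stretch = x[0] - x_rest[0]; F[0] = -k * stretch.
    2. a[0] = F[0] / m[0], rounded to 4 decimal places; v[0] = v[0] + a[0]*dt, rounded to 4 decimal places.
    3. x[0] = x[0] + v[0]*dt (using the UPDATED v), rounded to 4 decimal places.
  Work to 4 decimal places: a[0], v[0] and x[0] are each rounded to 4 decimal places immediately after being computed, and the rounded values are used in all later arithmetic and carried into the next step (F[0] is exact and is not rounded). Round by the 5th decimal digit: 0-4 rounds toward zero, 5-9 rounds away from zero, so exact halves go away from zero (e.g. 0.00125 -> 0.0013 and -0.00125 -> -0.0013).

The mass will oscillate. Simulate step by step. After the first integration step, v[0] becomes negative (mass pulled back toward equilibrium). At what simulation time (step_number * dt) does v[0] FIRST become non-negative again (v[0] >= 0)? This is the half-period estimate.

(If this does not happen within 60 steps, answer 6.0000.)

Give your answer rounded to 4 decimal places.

Answer: 3.2000

Derivation:
Step 0: x=[10.6000] v=[0.0000]
Step 1: x=[10.5790] v=[-0.2100]
Step 2: x=[10.5372] v=[-0.4179]
Step 3: x=[10.4750] v=[-0.6216]
Step 4: x=[10.3931] v=[-0.8191]
Step 5: x=[10.2923] v=[-1.0084]
Step 6: x=[10.1735] v=[-1.1876]
Step 7: x=[10.0380] v=[-1.3550]
Step 8: x=[9.8871] v=[-1.5088]
Step 9: x=[9.7224] v=[-1.6475]
Step 10: x=[9.5454] v=[-1.7697]
Step 11: x=[9.3580] v=[-1.8742]
Step 12: x=[9.1620] v=[-1.9600]
Step 13: x=[8.9594] v=[-2.0262]
Step 14: x=[8.7522] v=[-2.0721]
Step 15: x=[8.5425] v=[-2.0973]
Step 16: x=[8.3323] v=[-2.1016]
Step 17: x=[8.1238] v=[-2.0848]
Step 18: x=[7.9191] v=[-2.0472]
Step 19: x=[7.7202] v=[-1.9891]
Step 20: x=[7.5291] v=[-1.9111]
Step 21: x=[7.3477] v=[-1.8140]
Step 22: x=[7.1778] v=[-1.6988]
Step 23: x=[7.0211] v=[-1.5666]
Step 24: x=[6.8792] v=[-1.4187]
Step 25: x=[6.7535] v=[-1.2566]
Step 26: x=[6.6453] v=[-1.0820]
Step 27: x=[6.5557] v=[-0.8965]
Step 28: x=[6.4855] v=[-0.7021]
Step 29: x=[6.4354] v=[-0.5007]
Step 30: x=[6.4060] v=[-0.2942]
Step 31: x=[6.3975] v=[-0.0848]
Step 32: x=[6.4101] v=[0.1255]
First v>=0 after going negative at step 32, time=3.2000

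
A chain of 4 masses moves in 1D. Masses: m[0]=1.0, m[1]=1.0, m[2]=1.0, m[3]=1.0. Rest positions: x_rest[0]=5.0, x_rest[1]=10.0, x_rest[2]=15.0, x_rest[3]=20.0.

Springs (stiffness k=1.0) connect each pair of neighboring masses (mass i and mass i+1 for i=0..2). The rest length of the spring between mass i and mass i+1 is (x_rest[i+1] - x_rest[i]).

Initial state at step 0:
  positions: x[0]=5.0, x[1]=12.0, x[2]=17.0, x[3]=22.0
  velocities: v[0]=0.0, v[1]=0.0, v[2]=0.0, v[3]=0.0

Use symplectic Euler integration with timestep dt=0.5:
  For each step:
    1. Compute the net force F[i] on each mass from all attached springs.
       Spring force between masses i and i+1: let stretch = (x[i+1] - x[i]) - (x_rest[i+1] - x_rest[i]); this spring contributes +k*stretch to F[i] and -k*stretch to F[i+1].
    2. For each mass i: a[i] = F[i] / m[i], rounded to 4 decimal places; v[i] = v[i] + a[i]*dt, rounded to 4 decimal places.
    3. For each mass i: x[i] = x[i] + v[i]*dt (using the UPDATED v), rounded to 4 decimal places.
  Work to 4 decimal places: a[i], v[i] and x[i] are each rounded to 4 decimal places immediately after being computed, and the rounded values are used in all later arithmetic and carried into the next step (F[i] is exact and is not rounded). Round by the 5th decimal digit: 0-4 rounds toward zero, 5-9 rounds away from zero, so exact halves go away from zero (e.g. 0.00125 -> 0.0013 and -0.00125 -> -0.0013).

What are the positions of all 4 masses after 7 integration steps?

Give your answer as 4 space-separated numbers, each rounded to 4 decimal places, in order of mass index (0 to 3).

Answer: 6.8942 12.4382 16.2575 20.4107

Derivation:
Step 0: x=[5.0000 12.0000 17.0000 22.0000] v=[0.0000 0.0000 0.0000 0.0000]
Step 1: x=[5.5000 11.5000 17.0000 22.0000] v=[1.0000 -1.0000 0.0000 0.0000]
Step 2: x=[6.2500 10.8750 16.8750 22.0000] v=[1.5000 -1.2500 -0.2500 0.0000]
Step 3: x=[6.9063 10.5938 16.5313 21.9688] v=[1.3125 -0.5625 -0.6875 -0.0625]
Step 4: x=[7.2345 10.8751 16.0626 21.8282] v=[0.6563 0.5625 -0.9375 -0.2813]
Step 5: x=[7.2228 11.5431 15.7384 21.4962] v=[-0.0234 1.3360 -0.6485 -0.6641]
Step 6: x=[7.0412 12.1799 15.8048 20.9747] v=[-0.3633 1.2735 0.1328 -1.0430]
Step 7: x=[6.8942 12.4382 16.2575 20.4107] v=[-0.2940 0.5166 0.9053 -1.1280]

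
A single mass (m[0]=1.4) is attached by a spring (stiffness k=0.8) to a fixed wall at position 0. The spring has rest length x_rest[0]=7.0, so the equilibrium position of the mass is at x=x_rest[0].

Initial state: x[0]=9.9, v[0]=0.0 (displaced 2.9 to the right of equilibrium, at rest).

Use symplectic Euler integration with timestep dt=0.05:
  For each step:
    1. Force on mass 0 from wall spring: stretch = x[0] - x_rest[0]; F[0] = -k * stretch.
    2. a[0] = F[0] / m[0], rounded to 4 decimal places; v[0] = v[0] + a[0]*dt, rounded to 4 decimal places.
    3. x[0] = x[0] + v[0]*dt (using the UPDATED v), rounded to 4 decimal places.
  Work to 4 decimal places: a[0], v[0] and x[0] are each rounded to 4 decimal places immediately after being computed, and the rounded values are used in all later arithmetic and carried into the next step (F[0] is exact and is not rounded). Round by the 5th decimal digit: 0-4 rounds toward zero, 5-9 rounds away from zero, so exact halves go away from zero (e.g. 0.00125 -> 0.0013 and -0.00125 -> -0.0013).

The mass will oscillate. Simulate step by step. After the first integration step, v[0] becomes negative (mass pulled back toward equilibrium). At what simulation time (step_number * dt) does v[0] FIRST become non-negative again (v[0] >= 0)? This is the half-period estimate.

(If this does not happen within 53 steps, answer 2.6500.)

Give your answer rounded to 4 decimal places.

Answer: 2.6500

Derivation:
Step 0: x=[9.9000] v=[0.0000]
Step 1: x=[9.8959] v=[-0.0829]
Step 2: x=[9.8876] v=[-0.1656]
Step 3: x=[9.8752] v=[-0.2481]
Step 4: x=[9.8587] v=[-0.3303]
Step 5: x=[9.8381] v=[-0.4120]
Step 6: x=[9.8134] v=[-0.4931]
Step 7: x=[9.7847] v=[-0.5735]
Step 8: x=[9.7520] v=[-0.6531]
Step 9: x=[9.7154] v=[-0.7317]
Step 10: x=[9.6749] v=[-0.8093]
Step 11: x=[9.6306] v=[-0.8857]
Step 12: x=[9.5826] v=[-0.9609]
Step 13: x=[9.5309] v=[-1.0347]
Step 14: x=[9.4756] v=[-1.1070]
Step 15: x=[9.4167] v=[-1.1777]
Step 16: x=[9.3544] v=[-1.2468]
Step 17: x=[9.2887] v=[-1.3141]
Step 18: x=[9.2197] v=[-1.3795]
Step 19: x=[9.1476] v=[-1.4429]
Step 20: x=[9.0724] v=[-1.5043]
Step 21: x=[8.9942] v=[-1.5635]
Step 22: x=[8.9132] v=[-1.6205]
Step 23: x=[8.8294] v=[-1.6752]
Step 24: x=[8.7430] v=[-1.7275]
Step 25: x=[8.6541] v=[-1.7773]
Step 26: x=[8.5629] v=[-1.8246]
Step 27: x=[8.4694] v=[-1.8693]
Step 28: x=[8.3738] v=[-1.9113]
Step 29: x=[8.2763] v=[-1.9506]
Step 30: x=[8.1769] v=[-1.9871]
Step 31: x=[8.0759] v=[-2.0207]
Step 32: x=[7.9733] v=[-2.0514]
Step 33: x=[7.8693] v=[-2.0792]
Step 34: x=[7.7641] v=[-2.1040]
Step 35: x=[7.6578] v=[-2.1258]
Step 36: x=[7.5506] v=[-2.1446]
Step 37: x=[7.4426] v=[-2.1603]
Step 38: x=[7.3340] v=[-2.1729]
Step 39: x=[7.2249] v=[-2.1824]
Step 40: x=[7.1155] v=[-2.1888]
Step 41: x=[7.0059] v=[-2.1921]
Step 42: x=[6.8963] v=[-2.1923]
Step 43: x=[6.7868] v=[-2.1893]
Step 44: x=[6.6776] v=[-2.1832]
Step 45: x=[6.5689] v=[-2.1740]
Step 46: x=[6.4608] v=[-2.1617]
Step 47: x=[6.3535] v=[-2.1463]
Step 48: x=[6.2471] v=[-2.1278]
Step 49: x=[6.1418] v=[-2.1063]
Step 50: x=[6.0377] v=[-2.0818]
Step 51: x=[5.9350] v=[-2.0543]
Step 52: x=[5.8338] v=[-2.0239]
Step 53: x=[5.7343] v=[-1.9906]
v[0] did not become non-negative within 53 steps; using fallback time=2.6500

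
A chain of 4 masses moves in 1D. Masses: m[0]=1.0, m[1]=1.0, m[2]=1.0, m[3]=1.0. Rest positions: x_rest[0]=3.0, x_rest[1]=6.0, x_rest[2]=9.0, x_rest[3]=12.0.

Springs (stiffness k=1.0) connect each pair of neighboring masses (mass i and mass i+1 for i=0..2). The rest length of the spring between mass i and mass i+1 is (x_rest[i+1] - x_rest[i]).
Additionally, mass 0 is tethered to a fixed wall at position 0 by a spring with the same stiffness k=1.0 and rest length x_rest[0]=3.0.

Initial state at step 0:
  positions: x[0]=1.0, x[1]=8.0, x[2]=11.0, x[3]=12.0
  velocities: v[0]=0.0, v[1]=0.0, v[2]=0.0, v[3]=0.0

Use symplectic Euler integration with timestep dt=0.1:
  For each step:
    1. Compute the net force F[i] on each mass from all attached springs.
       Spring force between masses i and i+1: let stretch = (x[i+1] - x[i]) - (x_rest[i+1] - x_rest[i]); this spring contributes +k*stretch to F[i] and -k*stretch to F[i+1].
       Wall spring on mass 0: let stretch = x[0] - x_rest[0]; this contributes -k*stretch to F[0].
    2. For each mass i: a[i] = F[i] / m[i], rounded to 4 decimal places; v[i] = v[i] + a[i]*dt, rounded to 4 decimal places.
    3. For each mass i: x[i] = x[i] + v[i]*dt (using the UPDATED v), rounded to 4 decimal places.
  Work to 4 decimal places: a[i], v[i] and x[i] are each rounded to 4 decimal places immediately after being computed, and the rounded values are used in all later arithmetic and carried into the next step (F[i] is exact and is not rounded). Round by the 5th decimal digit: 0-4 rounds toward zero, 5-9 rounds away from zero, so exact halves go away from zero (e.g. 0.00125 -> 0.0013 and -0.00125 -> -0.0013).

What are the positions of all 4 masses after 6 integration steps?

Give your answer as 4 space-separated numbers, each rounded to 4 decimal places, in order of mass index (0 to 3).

Step 0: x=[1.0000 8.0000 11.0000 12.0000] v=[0.0000 0.0000 0.0000 0.0000]
Step 1: x=[1.0600 7.9600 10.9800 12.0200] v=[0.6000 -0.4000 -0.2000 0.2000]
Step 2: x=[1.1784 7.8812 10.9402 12.0596] v=[1.1840 -0.7880 -0.3980 0.3960]
Step 3: x=[1.3520 7.7660 10.8810 12.1180] v=[1.7364 -1.1524 -0.5920 0.5841]
Step 4: x=[1.5763 7.6178 10.8030 12.1940] v=[2.2426 -1.4823 -0.7798 0.7604]
Step 5: x=[1.8452 7.4410 10.7071 12.2861] v=[2.6891 -1.7679 -0.9592 0.9213]
Step 6: x=[2.1516 7.2409 10.5943 12.3924] v=[3.0642 -2.0009 -1.1279 1.0634]

Answer: 2.1516 7.2409 10.5943 12.3924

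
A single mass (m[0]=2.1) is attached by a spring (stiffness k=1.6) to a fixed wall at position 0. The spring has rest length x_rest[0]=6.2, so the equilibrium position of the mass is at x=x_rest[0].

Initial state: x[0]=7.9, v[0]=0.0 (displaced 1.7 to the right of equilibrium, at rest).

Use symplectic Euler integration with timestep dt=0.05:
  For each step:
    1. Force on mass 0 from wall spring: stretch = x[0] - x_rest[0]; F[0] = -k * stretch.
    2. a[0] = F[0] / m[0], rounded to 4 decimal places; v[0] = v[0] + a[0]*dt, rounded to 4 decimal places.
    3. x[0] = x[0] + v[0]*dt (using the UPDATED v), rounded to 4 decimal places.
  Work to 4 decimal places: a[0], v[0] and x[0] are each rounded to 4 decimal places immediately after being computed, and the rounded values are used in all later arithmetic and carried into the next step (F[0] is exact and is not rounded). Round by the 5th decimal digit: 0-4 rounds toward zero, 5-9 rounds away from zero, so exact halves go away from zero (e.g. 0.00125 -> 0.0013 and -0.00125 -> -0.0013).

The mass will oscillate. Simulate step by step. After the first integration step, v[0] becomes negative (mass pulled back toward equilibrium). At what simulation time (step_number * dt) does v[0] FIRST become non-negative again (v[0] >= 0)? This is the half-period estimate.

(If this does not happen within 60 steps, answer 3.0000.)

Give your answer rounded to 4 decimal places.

Step 0: x=[7.9000] v=[0.0000]
Step 1: x=[7.8968] v=[-0.0648]
Step 2: x=[7.8903] v=[-0.1294]
Step 3: x=[7.8806] v=[-0.1938]
Step 4: x=[7.8677] v=[-0.2578]
Step 5: x=[7.8516] v=[-0.3213]
Step 6: x=[7.8324] v=[-0.3842]
Step 7: x=[7.8101] v=[-0.4464]
Step 8: x=[7.7847] v=[-0.5077]
Step 9: x=[7.7563] v=[-0.5681]
Step 10: x=[7.7249] v=[-0.6274]
Step 11: x=[7.6906] v=[-0.6855]
Step 12: x=[7.6535] v=[-0.7423]
Step 13: x=[7.6136] v=[-0.7977]
Step 14: x=[7.5710] v=[-0.8516]
Step 15: x=[7.5258] v=[-0.9038]
Step 16: x=[7.4781] v=[-0.9543]
Step 17: x=[7.4280] v=[-1.0030]
Step 18: x=[7.3755] v=[-1.0498]
Step 19: x=[7.3208] v=[-1.0946]
Step 20: x=[7.2639] v=[-1.1373]
Step 21: x=[7.2050] v=[-1.1778]
Step 22: x=[7.1442] v=[-1.2161]
Step 23: x=[7.0816] v=[-1.2521]
Step 24: x=[7.0173] v=[-1.2857]
Step 25: x=[6.9515] v=[-1.3168]
Step 26: x=[6.8842] v=[-1.3454]
Step 27: x=[6.8156] v=[-1.3715]
Step 28: x=[6.7459] v=[-1.3950]
Step 29: x=[6.6751] v=[-1.4158]
Step 30: x=[6.6034] v=[-1.4339]
Step 31: x=[6.5309] v=[-1.4493]
Step 32: x=[6.4578] v=[-1.4619]
Step 33: x=[6.3842] v=[-1.4717]
Step 34: x=[6.3103] v=[-1.4787]
Step 35: x=[6.2362] v=[-1.4829]
Step 36: x=[6.1620] v=[-1.4843]
Step 37: x=[6.0879] v=[-1.4829]
Step 38: x=[6.0140] v=[-1.4786]
Step 39: x=[5.9404] v=[-1.4715]
Step 40: x=[5.8673] v=[-1.4616]
Step 41: x=[5.7949] v=[-1.4489]
Step 42: x=[5.7232] v=[-1.4335]
Step 43: x=[5.6524] v=[-1.4153]
Step 44: x=[5.5827] v=[-1.3944]
Step 45: x=[5.5142] v=[-1.3709]
Step 46: x=[5.4470] v=[-1.3448]
Step 47: x=[5.3812] v=[-1.3161]
Step 48: x=[5.3170] v=[-1.2849]
Step 49: x=[5.2544] v=[-1.2513]
Step 50: x=[5.1936] v=[-1.2153]
Step 51: x=[5.1348] v=[-1.1770]
Step 52: x=[5.0780] v=[-1.1364]
Step 53: x=[5.0233] v=[-1.0937]
Step 54: x=[4.9709] v=[-1.0489]
Step 55: x=[4.9208] v=[-1.0021]
Step 56: x=[4.8731] v=[-0.9534]
Step 57: x=[4.8280] v=[-0.9029]
Step 58: x=[4.7855] v=[-0.8506]
Step 59: x=[4.7457] v=[-0.7967]
Step 60: x=[4.7086] v=[-0.7413]
v[0] did not become non-negative within 60 steps; using fallback time=3.0000

Answer: 3.0000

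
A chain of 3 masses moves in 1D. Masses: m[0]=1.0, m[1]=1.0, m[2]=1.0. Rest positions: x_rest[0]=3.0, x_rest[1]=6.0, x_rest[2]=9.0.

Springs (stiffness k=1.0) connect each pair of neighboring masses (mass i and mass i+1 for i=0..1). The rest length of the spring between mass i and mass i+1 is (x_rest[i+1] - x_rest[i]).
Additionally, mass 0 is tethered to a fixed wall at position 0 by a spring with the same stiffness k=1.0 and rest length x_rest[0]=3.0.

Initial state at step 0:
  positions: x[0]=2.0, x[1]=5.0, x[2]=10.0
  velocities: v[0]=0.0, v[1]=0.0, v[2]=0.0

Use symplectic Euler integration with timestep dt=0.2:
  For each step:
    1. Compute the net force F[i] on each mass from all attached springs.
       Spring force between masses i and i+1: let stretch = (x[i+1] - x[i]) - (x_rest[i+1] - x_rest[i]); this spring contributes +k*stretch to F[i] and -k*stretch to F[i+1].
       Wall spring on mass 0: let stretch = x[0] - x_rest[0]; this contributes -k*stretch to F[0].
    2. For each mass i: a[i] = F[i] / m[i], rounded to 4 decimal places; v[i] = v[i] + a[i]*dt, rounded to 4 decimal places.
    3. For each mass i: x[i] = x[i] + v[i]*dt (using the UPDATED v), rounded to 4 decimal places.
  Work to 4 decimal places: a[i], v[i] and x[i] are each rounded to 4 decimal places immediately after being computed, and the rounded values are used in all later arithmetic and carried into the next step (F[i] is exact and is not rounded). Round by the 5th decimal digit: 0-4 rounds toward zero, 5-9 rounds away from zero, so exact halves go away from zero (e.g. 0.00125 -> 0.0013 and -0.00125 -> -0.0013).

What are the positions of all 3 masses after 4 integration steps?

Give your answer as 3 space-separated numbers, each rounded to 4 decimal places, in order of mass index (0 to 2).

Answer: 2.3978 5.6862 9.2920

Derivation:
Step 0: x=[2.0000 5.0000 10.0000] v=[0.0000 0.0000 0.0000]
Step 1: x=[2.0400 5.0800 9.9200] v=[0.2000 0.4000 -0.4000]
Step 2: x=[2.1200 5.2320 9.7664] v=[0.4000 0.7600 -0.7680]
Step 3: x=[2.2397 5.4409 9.5514] v=[0.5984 1.0445 -1.0749]
Step 4: x=[2.3978 5.6862 9.2920] v=[0.7907 1.2264 -1.2970]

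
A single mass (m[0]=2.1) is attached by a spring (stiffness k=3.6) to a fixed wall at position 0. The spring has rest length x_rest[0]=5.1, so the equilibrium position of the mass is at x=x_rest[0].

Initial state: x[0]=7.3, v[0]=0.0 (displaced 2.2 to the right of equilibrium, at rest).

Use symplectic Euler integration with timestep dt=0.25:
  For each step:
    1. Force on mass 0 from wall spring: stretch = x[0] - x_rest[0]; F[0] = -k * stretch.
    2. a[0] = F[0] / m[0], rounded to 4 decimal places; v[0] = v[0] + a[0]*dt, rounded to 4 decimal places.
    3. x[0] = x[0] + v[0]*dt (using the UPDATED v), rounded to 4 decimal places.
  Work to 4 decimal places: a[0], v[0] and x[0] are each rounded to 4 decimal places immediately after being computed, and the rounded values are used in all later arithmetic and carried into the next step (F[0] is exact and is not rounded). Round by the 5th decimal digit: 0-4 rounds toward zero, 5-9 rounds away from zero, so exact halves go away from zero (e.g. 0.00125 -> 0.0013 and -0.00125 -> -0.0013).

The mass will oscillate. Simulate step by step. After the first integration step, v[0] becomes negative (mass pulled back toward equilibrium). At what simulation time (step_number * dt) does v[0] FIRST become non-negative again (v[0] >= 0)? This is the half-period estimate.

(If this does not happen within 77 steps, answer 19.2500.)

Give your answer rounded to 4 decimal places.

Answer: 2.5000

Derivation:
Step 0: x=[7.3000] v=[0.0000]
Step 1: x=[7.0643] v=[-0.9429]
Step 2: x=[6.6181] v=[-1.7848]
Step 3: x=[6.0093] v=[-2.4354]
Step 4: x=[5.3030] v=[-2.8251]
Step 5: x=[4.5750] v=[-2.9121]
Step 6: x=[3.9032] v=[-2.6871]
Step 7: x=[3.3597] v=[-2.1742]
Step 8: x=[3.0026] v=[-1.4284]
Step 9: x=[2.8702] v=[-0.5295]
Step 10: x=[2.9767] v=[0.4261]
First v>=0 after going negative at step 10, time=2.5000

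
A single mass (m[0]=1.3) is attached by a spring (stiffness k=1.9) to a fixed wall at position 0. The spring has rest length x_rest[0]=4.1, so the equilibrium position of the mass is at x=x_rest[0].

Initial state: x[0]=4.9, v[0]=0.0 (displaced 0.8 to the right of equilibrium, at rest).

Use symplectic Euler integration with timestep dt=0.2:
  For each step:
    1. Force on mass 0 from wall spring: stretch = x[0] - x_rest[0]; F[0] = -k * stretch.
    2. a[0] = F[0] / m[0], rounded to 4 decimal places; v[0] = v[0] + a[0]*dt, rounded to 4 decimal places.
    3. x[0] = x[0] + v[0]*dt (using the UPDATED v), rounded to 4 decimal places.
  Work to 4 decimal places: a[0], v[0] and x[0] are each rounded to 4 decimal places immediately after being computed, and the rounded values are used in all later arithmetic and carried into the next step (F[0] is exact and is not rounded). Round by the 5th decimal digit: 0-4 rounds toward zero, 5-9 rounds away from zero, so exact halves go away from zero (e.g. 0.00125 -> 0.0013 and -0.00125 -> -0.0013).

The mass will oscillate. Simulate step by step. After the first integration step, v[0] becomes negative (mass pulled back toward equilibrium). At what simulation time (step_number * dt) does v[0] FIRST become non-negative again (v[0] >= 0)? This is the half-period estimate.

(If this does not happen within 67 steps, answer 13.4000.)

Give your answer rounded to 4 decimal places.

Step 0: x=[4.9000] v=[0.0000]
Step 1: x=[4.8532] v=[-0.2338]
Step 2: x=[4.7624] v=[-0.4540]
Step 3: x=[4.6329] v=[-0.6476]
Step 4: x=[4.4722] v=[-0.8034]
Step 5: x=[4.2898] v=[-0.9122]
Step 6: x=[4.0963] v=[-0.9677]
Step 7: x=[3.9030] v=[-0.9666]
Step 8: x=[3.7212] v=[-0.9090]
Step 9: x=[3.5615] v=[-0.7983]
Step 10: x=[3.4333] v=[-0.6409]
Step 11: x=[3.3441] v=[-0.4460]
Step 12: x=[3.2991] v=[-0.2250]
Step 13: x=[3.3009] v=[0.0091]
First v>=0 after going negative at step 13, time=2.6000

Answer: 2.6000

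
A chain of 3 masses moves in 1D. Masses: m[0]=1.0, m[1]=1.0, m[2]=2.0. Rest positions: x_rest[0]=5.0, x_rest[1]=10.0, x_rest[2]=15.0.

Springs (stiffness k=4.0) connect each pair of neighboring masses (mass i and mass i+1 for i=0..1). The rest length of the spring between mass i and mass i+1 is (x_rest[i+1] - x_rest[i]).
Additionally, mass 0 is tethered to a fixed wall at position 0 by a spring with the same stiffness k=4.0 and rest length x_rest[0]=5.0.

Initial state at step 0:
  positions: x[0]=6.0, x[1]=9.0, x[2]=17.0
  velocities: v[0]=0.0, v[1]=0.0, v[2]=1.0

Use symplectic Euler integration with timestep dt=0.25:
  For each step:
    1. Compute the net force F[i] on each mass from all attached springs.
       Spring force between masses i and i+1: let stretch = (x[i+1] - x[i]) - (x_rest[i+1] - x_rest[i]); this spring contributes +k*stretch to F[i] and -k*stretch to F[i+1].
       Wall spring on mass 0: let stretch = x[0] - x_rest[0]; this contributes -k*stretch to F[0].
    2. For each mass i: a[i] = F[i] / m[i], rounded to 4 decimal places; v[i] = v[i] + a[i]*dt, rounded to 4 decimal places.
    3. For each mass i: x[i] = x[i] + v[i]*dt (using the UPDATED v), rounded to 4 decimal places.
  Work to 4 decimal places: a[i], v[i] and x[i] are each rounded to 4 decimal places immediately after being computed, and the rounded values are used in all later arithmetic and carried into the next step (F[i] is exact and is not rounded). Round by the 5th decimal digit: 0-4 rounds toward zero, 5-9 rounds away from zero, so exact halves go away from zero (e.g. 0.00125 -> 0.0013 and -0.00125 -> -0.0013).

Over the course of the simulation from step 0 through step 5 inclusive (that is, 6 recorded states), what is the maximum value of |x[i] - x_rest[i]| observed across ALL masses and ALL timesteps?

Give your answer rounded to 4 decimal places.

Step 0: x=[6.0000 9.0000 17.0000] v=[0.0000 0.0000 1.0000]
Step 1: x=[5.2500 10.2500 16.8750] v=[-3.0000 5.0000 -0.5000]
Step 2: x=[4.4375 11.9063 16.5469] v=[-3.2500 6.6250 -1.3125]
Step 3: x=[4.3828 12.8555 16.2637] v=[-0.2187 3.7968 -1.1328]
Step 4: x=[5.3506 12.5386 16.1795] v=[3.8712 -1.2677 -0.3369]
Step 5: x=[6.7778 11.3349 16.2652] v=[5.7086 -4.8148 0.3427]
Max displacement = 2.8555

Answer: 2.8555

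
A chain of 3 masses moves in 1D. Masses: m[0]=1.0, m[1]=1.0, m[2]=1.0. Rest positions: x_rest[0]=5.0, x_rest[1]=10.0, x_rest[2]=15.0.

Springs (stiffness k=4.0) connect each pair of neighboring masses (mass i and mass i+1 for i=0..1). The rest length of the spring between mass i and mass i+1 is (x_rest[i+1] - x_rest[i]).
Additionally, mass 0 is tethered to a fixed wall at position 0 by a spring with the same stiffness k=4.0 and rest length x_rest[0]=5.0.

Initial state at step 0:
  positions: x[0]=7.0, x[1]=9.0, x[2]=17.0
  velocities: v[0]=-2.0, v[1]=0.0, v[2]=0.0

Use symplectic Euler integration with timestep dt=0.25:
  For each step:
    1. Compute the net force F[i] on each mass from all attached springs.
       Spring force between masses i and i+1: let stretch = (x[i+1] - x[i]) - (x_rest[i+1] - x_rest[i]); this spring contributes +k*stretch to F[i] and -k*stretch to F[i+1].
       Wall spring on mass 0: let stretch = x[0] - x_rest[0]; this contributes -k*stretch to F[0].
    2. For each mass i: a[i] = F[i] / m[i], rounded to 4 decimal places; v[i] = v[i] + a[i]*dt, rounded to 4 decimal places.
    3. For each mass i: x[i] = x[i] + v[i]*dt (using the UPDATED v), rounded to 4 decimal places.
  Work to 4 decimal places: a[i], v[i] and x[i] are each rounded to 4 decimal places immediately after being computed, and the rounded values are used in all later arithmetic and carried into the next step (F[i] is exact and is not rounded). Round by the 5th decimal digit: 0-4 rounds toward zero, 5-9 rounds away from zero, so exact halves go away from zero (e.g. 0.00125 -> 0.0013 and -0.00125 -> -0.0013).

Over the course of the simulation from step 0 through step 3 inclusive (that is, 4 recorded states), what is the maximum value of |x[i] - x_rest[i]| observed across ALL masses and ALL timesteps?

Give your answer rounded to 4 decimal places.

Step 0: x=[7.0000 9.0000 17.0000] v=[-2.0000 0.0000 0.0000]
Step 1: x=[5.2500 10.5000 16.2500] v=[-7.0000 6.0000 -3.0000]
Step 2: x=[3.5000 12.1250 15.3125] v=[-7.0000 6.5000 -3.7500]
Step 3: x=[3.0313 12.3906 14.8281] v=[-1.8750 1.0625 -1.9375]
Max displacement = 2.3906

Answer: 2.3906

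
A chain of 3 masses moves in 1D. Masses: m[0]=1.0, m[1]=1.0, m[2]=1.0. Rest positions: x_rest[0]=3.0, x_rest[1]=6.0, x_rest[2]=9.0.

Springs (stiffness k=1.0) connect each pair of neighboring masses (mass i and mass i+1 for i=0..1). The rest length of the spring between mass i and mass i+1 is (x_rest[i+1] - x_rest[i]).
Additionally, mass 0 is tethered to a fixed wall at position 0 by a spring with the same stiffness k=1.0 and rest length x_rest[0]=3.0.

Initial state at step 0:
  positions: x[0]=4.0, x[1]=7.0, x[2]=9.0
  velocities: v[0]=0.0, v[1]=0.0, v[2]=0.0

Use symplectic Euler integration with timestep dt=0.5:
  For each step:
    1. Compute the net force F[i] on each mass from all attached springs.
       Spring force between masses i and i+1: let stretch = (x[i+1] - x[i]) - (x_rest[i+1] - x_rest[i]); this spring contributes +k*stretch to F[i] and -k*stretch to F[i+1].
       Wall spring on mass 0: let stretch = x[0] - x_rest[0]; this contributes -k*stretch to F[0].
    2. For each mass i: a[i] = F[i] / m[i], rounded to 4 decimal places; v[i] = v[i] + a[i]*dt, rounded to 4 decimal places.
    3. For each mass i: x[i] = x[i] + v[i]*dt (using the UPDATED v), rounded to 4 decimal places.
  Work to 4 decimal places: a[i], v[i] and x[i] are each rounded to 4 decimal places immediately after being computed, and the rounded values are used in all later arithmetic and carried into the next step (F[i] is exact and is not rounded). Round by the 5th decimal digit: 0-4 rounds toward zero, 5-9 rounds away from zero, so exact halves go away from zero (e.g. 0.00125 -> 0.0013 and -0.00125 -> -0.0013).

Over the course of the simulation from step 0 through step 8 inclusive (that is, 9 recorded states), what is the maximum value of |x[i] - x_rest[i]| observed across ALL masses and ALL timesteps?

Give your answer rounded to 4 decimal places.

Step 0: x=[4.0000 7.0000 9.0000] v=[0.0000 0.0000 0.0000]
Step 1: x=[3.7500 6.7500 9.2500] v=[-0.5000 -0.5000 0.5000]
Step 2: x=[3.3125 6.3750 9.6250] v=[-0.8750 -0.7500 0.7500]
Step 3: x=[2.8125 6.0469 9.9375] v=[-1.0000 -0.6563 0.6250]
Step 4: x=[2.4180 5.8828 10.0274] v=[-0.7891 -0.3282 0.1797]
Step 5: x=[2.2852 5.8887 9.8311] v=[-0.2657 0.0117 -0.3926]
Step 6: x=[2.4820 5.9793 9.3992] v=[0.3935 0.1812 -0.8638]
Step 7: x=[2.9326 6.0506 8.8623] v=[0.9012 0.1425 -1.0738]
Step 8: x=[3.4296 6.0453 8.3725] v=[0.9939 -0.0107 -0.9797]
Max displacement = 1.0274

Answer: 1.0274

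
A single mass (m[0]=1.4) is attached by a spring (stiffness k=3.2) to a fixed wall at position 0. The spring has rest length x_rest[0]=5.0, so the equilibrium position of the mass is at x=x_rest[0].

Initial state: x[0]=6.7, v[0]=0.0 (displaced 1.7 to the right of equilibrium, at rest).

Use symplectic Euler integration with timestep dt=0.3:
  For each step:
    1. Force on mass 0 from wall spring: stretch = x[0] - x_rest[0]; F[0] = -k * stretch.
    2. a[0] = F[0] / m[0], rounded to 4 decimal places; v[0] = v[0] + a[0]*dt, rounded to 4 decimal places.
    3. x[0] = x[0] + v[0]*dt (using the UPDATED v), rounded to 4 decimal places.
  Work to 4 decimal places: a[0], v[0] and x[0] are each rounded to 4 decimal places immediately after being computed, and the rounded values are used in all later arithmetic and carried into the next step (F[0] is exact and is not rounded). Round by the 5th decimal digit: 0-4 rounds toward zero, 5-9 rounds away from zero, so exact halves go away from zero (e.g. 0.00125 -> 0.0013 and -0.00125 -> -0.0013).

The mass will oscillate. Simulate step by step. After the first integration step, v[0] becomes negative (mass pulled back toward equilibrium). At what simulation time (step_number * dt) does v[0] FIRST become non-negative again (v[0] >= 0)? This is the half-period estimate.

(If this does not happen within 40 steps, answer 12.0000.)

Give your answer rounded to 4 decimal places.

Step 0: x=[6.7000] v=[0.0000]
Step 1: x=[6.3503] v=[-1.1657]
Step 2: x=[5.7228] v=[-2.0916]
Step 3: x=[4.9466] v=[-2.5872]
Step 4: x=[4.1814] v=[-2.5506]
Step 5: x=[3.5846] v=[-1.9893]
Step 6: x=[3.2790] v=[-1.0187]
Step 7: x=[3.3274] v=[0.1614]
First v>=0 after going negative at step 7, time=2.1000

Answer: 2.1000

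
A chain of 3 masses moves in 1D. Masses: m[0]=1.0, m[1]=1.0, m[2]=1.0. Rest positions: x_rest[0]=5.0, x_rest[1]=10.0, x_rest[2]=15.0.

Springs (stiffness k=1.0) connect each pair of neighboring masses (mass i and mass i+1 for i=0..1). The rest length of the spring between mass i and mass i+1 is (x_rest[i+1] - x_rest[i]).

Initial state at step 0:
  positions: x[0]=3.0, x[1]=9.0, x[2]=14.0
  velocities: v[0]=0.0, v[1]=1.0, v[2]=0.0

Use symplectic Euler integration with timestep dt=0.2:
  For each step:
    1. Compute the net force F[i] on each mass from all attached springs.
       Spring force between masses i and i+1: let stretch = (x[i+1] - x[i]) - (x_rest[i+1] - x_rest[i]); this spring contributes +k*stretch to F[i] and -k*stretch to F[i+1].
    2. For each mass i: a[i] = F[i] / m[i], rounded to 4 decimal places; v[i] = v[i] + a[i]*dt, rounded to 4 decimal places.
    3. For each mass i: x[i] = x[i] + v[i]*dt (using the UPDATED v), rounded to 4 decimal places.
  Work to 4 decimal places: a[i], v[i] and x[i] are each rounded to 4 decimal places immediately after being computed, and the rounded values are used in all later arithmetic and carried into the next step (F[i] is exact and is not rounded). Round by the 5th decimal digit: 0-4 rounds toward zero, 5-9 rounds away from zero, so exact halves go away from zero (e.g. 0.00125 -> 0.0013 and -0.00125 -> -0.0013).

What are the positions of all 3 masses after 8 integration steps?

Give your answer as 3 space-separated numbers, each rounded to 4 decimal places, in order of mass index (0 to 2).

Step 0: x=[3.0000 9.0000 14.0000] v=[0.0000 1.0000 0.0000]
Step 1: x=[3.0400 9.1600 14.0000] v=[0.2000 0.8000 0.0000]
Step 2: x=[3.1248 9.2688 14.0064] v=[0.4240 0.5440 0.0320]
Step 3: x=[3.2554 9.3213 14.0233] v=[0.6528 0.2627 0.0845]
Step 4: x=[3.4286 9.3193 14.0521] v=[0.8660 -0.0101 0.1441]
Step 5: x=[3.6374 9.2710 14.0916] v=[1.0441 -0.2417 0.1975]
Step 6: x=[3.8716 9.1901 14.1383] v=[1.1708 -0.4043 0.2334]
Step 7: x=[4.1185 9.0944 14.1871] v=[1.2345 -0.4784 0.2438]
Step 8: x=[4.3644 9.0034 14.2322] v=[1.2297 -0.4550 0.2253]

Answer: 4.3644 9.0034 14.2322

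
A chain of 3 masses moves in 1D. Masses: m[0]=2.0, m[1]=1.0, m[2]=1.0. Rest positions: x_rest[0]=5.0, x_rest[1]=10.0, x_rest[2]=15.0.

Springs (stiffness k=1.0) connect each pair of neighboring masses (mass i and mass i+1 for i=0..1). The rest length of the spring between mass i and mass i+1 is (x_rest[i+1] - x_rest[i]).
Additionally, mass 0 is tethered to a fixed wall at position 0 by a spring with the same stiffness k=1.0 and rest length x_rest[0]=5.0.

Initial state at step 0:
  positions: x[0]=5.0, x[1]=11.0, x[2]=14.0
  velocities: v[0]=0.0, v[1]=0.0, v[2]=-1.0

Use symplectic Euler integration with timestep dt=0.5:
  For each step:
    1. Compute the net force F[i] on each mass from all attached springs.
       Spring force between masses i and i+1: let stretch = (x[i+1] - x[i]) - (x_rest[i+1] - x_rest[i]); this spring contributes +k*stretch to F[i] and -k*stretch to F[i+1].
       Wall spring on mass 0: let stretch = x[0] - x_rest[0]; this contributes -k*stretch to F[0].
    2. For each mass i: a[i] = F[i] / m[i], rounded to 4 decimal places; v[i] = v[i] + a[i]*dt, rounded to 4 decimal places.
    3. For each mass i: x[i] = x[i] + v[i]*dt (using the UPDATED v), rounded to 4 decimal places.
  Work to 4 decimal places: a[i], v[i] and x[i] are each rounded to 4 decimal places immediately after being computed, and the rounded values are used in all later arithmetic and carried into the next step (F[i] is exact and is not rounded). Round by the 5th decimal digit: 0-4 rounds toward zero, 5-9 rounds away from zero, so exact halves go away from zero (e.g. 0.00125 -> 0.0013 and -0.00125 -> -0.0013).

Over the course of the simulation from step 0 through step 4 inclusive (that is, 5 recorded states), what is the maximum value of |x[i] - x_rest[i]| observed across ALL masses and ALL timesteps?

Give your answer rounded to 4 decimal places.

Step 0: x=[5.0000 11.0000 14.0000] v=[0.0000 0.0000 -1.0000]
Step 1: x=[5.1250 10.2500 14.0000] v=[0.2500 -1.5000 0.0000]
Step 2: x=[5.2500 9.1563 14.3125] v=[0.2500 -2.1875 0.6250]
Step 3: x=[5.2070 8.3750 14.5860] v=[-0.0860 -1.5626 0.5469]
Step 4: x=[4.9091 8.3545 14.5567] v=[-0.5958 -0.0411 -0.0586]
Max displacement = 1.6455

Answer: 1.6455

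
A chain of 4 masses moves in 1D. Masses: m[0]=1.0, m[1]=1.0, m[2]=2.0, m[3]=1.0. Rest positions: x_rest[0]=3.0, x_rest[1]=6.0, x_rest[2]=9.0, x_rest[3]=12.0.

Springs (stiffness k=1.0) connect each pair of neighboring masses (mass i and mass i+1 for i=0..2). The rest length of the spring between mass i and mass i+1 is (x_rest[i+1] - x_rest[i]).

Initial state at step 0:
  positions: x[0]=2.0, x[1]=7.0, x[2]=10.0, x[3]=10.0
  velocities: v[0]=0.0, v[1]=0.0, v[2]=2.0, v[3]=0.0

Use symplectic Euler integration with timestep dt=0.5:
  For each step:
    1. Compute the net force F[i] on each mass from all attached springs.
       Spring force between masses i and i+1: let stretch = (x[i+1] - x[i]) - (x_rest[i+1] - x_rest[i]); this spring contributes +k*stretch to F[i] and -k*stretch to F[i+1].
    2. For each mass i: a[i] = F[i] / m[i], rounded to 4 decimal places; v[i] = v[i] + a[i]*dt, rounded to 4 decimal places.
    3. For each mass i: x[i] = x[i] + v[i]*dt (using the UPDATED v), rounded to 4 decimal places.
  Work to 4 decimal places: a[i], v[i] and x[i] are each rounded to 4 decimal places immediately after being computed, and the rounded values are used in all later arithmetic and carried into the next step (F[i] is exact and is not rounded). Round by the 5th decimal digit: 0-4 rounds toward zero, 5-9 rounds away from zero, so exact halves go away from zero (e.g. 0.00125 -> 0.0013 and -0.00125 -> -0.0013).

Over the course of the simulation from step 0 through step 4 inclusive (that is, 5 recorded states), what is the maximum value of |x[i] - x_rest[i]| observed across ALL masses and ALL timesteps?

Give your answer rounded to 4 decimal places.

Answer: 3.7716

Derivation:
Step 0: x=[2.0000 7.0000 10.0000 10.0000] v=[0.0000 0.0000 2.0000 0.0000]
Step 1: x=[2.5000 6.5000 10.6250 10.7500] v=[1.0000 -1.0000 1.2500 1.5000]
Step 2: x=[3.2500 6.0313 10.7500 12.2188] v=[1.5000 -0.9375 0.2500 2.9375]
Step 3: x=[3.9454 6.0469 10.4688 14.0704] v=[1.3907 0.0312 -0.5625 3.7031]
Step 4: x=[4.4162 6.6426 10.0850 15.7716] v=[0.9415 1.1914 -0.7676 3.4023]
Max displacement = 3.7716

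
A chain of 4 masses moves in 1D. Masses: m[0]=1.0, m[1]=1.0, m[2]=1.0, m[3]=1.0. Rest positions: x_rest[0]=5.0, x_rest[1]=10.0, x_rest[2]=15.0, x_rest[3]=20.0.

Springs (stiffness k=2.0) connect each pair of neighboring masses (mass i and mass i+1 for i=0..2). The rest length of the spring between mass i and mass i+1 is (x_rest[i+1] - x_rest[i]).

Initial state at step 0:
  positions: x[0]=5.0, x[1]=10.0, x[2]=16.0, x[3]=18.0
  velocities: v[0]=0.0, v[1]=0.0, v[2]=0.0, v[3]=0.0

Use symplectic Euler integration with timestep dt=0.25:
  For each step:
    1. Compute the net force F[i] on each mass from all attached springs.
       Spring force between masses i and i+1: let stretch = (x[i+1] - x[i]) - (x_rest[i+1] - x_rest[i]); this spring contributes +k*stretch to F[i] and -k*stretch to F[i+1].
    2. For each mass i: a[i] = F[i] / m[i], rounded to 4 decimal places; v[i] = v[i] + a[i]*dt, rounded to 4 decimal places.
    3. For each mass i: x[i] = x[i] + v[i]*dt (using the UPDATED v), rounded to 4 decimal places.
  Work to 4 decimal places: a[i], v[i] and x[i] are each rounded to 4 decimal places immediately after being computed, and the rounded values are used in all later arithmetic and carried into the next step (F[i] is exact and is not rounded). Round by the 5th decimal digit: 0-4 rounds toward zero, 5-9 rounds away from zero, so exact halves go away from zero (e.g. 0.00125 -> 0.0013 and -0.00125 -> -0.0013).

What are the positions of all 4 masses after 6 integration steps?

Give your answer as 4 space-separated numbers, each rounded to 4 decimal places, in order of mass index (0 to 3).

Step 0: x=[5.0000 10.0000 16.0000 18.0000] v=[0.0000 0.0000 0.0000 0.0000]
Step 1: x=[5.0000 10.1250 15.5000 18.3750] v=[0.0000 0.5000 -2.0000 1.5000]
Step 2: x=[5.0156 10.2813 14.6875 19.0156] v=[0.0625 0.6250 -3.2500 2.5625]
Step 3: x=[5.0645 10.3301 13.8652 19.7402] v=[0.1954 0.1953 -3.2891 2.8985]
Step 4: x=[5.1466 10.1626 13.3354 20.3555] v=[0.3282 -0.6700 -2.1192 2.4610]
Step 5: x=[5.2307 9.7647 13.2865 20.7183] v=[0.3362 -1.5916 -0.1956 1.4510]
Step 6: x=[5.2565 9.2403 13.7264 20.7771] v=[0.1032 -2.0977 1.7594 0.2351]

Answer: 5.2565 9.2403 13.7264 20.7771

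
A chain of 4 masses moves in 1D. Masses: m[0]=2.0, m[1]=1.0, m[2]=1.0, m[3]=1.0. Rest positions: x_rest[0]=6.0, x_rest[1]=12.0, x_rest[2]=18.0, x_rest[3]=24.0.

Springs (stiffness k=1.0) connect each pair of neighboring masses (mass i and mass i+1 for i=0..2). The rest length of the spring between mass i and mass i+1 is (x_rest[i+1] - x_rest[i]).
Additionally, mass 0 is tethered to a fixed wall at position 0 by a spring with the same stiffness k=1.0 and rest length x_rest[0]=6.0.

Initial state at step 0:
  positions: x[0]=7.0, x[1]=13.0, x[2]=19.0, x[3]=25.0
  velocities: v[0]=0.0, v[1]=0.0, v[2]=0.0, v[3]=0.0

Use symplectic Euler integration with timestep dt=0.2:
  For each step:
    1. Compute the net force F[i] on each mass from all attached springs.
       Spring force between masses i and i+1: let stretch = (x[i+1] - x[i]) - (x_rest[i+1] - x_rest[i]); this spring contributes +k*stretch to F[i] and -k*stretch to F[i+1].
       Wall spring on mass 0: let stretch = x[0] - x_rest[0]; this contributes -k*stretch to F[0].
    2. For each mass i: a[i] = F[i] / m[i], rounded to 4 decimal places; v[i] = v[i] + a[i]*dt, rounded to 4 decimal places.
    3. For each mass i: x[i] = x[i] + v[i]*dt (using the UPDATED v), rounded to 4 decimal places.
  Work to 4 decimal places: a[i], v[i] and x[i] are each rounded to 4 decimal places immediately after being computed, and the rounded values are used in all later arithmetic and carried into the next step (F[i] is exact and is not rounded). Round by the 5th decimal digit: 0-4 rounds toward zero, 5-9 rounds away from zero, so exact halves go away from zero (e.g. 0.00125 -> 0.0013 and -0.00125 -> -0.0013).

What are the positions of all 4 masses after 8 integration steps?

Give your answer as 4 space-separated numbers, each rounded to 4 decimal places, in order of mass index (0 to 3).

Answer: 6.4276 12.8714 18.9881 24.9995

Derivation:
Step 0: x=[7.0000 13.0000 19.0000 25.0000] v=[0.0000 0.0000 0.0000 0.0000]
Step 1: x=[6.9800 13.0000 19.0000 25.0000] v=[-0.1000 0.0000 0.0000 0.0000]
Step 2: x=[6.9408 12.9992 19.0000 25.0000] v=[-0.1960 -0.0040 0.0000 0.0000]
Step 3: x=[6.8840 12.9961 19.0000 25.0000] v=[-0.2842 -0.0155 -0.0002 0.0000]
Step 4: x=[6.8117 12.9887 18.9998 25.0000] v=[-0.3614 -0.0371 -0.0010 0.0000]
Step 5: x=[6.7267 12.9746 18.9992 25.0000] v=[-0.4249 -0.0703 -0.0032 0.0000]
Step 6: x=[6.6321 12.9516 18.9976 25.0000] v=[-0.4728 -0.1150 -0.0080 -0.0002]
Step 7: x=[6.5313 12.9177 18.9943 24.9999] v=[-0.5041 -0.1697 -0.0167 -0.0007]
Step 8: x=[6.4276 12.8714 18.9881 24.9995] v=[-0.5186 -0.2317 -0.0309 -0.0018]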